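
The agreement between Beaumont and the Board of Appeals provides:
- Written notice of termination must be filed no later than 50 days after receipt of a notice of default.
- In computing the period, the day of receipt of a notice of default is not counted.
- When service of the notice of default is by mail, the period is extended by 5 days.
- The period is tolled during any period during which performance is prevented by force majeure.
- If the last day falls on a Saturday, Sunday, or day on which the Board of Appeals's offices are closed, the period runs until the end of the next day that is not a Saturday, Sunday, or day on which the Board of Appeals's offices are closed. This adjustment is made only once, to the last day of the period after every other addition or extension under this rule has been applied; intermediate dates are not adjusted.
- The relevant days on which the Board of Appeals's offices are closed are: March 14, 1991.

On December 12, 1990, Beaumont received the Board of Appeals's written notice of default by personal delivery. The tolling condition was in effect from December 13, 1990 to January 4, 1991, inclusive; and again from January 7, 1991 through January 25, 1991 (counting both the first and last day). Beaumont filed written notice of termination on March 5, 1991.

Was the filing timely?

Yes

50 days after December 12, 1990 is January 31, 1991.
Service was not by mail, so no mail extension applies.
From December 13, 1990 through January 4, 1991 inclusive is 23 days; tolling adds 23 days: January 31, 1991 + 23 days = February 23, 1991.
From January 7, 1991 through January 25, 1991 inclusive is 19 days; tolling adds 19 days: February 23, 1991 + 19 days = March 14, 1991.
March 14, 1991 is a listed holiday. The next qualifying day is March 15, 1991.
The deadline is March 15, 1991; the filing on March 5, 1991 is on or before that date.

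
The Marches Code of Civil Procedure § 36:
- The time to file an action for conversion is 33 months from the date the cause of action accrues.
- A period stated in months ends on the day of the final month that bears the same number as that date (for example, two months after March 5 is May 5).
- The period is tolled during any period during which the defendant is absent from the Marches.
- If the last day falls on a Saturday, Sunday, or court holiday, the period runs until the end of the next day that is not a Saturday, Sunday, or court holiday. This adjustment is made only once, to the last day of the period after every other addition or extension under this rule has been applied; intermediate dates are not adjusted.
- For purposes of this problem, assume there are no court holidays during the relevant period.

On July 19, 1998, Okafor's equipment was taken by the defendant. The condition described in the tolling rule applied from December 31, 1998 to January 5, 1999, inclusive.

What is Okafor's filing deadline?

33 months after July 19, 1998 is April 19, 2001.
From December 31, 1998 through January 5, 1999 inclusive is 6 days; tolling adds 6 days: April 19, 2001 + 6 days = April 25, 2001.
April 25, 2001 is a Wednesday and not a court holiday, so no extension applies.

April 25, 2001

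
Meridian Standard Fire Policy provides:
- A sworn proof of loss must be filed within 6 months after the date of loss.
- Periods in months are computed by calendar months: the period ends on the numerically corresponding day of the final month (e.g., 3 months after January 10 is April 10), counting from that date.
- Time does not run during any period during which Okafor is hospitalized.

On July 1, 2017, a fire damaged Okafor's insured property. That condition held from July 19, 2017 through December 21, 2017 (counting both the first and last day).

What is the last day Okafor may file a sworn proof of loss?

June 6, 2018

6 months after July 1, 2017 is January 1, 2018.
From July 19, 2017 through December 21, 2017 inclusive is 156 days; tolling adds 156 days: January 1, 2018 + 156 days = June 6, 2018.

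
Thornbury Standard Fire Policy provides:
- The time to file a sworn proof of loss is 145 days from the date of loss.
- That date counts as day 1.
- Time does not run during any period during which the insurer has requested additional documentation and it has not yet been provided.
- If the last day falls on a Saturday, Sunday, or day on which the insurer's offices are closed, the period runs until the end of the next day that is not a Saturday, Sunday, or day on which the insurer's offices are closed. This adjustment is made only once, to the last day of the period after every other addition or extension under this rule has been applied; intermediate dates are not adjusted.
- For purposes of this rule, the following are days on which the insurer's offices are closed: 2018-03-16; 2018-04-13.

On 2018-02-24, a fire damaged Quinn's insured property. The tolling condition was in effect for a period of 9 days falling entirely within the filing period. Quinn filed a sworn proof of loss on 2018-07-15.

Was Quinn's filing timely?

Yes

Counting 2018-02-24 as day 1, day 145 is July 18, 2018.
Tolling adds 9 days: July 18, 2018 + 9 days = July 27, 2018.
July 27, 2018 is a Friday and not a day on which the insurer's offices are closed, so no extension applies.
The deadline is July 27, 2018; the filing on July 15, 2018 is on or before that date.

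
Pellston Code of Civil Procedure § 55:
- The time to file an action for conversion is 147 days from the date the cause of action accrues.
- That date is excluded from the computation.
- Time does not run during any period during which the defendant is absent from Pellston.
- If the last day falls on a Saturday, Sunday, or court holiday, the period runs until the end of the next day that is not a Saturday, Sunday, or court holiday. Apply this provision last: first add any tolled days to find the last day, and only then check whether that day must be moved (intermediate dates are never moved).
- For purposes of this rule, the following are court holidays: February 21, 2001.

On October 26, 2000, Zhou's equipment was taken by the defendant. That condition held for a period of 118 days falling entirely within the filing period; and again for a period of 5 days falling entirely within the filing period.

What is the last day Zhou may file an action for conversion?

July 23, 2001

147 days after October 26, 2000 is March 22, 2001.
Tolling adds 118 days: March 22, 2001 + 118 days = July 18, 2001.
Tolling adds 5 days: July 18, 2001 + 5 days = July 23, 2001.
July 23, 2001 is a Monday and not a court holiday, so no extension applies.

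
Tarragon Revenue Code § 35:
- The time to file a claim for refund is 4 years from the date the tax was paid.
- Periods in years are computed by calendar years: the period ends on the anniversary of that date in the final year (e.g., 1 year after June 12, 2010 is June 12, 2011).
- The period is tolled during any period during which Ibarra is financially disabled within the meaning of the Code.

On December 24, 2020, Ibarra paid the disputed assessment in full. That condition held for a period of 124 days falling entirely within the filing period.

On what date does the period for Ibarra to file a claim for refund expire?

April 27, 2025

4 years after December 24, 2020 is December 24, 2024.
Tolling adds 124 days: December 24, 2024 + 124 days = April 27, 2025.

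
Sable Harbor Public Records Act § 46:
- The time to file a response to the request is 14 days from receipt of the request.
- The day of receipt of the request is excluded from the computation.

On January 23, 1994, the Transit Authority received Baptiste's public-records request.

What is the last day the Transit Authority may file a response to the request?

14 days after January 23, 1994 is February 6, 1994.

February 6, 1994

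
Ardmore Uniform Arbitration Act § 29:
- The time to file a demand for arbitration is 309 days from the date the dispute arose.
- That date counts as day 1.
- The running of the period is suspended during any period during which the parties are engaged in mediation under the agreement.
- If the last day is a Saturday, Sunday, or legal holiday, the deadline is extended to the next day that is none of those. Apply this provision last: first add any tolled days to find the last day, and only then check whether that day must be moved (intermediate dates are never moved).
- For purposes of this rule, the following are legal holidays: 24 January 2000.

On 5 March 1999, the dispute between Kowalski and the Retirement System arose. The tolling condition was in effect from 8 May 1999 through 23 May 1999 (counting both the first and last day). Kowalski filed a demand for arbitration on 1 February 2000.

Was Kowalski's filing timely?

No

Counting 5 March 1999 as day 1, day 309 is January 7, 2000.
From May 8, 1999 through May 23, 1999 inclusive is 16 days; tolling adds 16 days: January 7, 2000 + 16 days = January 23, 2000.
January 23, 2000 is Sunday; January 24, 2000 is a listed holiday. The next qualifying day is January 25, 2000.
The deadline is January 25, 2000; the filing on February 1, 2000 is after that date.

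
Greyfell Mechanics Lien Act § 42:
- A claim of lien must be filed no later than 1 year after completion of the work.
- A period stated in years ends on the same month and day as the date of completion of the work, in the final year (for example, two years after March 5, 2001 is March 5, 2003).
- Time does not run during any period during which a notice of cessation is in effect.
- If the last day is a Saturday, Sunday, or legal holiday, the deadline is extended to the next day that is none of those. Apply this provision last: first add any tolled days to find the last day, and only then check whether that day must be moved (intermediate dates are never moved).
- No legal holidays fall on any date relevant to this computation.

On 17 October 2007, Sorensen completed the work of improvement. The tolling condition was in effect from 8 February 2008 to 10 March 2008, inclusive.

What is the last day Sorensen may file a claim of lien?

November 18, 2008

1 year after 17 October 2007 is October 17, 2008.
From February 8, 2008 through March 10, 2008 inclusive is 32 days; tolling adds 32 days: October 17, 2008 + 32 days = November 18, 2008.
November 18, 2008 is a Tuesday and not a legal holiday, so no extension applies.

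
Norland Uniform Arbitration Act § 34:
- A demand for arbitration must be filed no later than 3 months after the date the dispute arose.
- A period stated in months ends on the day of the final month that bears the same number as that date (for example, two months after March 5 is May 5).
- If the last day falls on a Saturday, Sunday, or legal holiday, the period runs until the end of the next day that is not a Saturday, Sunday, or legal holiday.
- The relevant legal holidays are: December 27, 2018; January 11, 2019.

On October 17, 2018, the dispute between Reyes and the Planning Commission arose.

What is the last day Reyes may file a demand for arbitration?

January 17, 2019

3 months after October 17, 2018 is January 17, 2019.
January 17, 2019 is a Thursday and not a legal holiday, so no extension applies.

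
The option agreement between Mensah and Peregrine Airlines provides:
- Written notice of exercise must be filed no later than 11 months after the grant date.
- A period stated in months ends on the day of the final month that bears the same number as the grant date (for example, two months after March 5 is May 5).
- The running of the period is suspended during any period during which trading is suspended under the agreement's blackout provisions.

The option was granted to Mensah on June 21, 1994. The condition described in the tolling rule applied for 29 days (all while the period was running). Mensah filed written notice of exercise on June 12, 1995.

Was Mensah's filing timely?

Yes

11 months after June 21, 1994 is May 21, 1995.
Tolling adds 29 days: May 21, 1995 + 29 days = June 19, 1995.
The deadline is June 19, 1995; the filing on June 12, 1995 is on or before that date.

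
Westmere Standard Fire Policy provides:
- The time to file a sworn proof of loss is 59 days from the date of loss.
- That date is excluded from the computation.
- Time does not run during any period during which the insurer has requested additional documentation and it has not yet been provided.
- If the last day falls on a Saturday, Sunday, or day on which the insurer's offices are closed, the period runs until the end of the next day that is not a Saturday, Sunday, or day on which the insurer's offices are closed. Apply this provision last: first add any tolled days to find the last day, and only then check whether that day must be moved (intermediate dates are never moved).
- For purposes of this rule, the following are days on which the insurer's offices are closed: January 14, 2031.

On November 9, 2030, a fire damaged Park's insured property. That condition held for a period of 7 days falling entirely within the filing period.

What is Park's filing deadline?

59 days after November 9, 2030 is January 7, 2031.
Tolling adds 7 days: January 7, 2031 + 7 days = January 14, 2031.
January 14, 2031 is a listed holiday. The next qualifying day is January 15, 2031.

January 15, 2031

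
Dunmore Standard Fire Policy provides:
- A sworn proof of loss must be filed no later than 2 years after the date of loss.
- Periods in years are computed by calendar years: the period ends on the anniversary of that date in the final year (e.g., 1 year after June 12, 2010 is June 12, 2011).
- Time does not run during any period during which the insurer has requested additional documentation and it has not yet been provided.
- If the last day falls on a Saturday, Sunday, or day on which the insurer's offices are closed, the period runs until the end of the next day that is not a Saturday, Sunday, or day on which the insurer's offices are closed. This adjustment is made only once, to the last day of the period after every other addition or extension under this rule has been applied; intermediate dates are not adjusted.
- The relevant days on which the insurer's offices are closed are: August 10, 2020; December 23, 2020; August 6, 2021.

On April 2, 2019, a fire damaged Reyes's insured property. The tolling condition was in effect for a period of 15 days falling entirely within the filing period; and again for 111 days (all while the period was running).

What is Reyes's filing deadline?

2 years after April 2, 2019 is April 2, 2021.
Tolling adds 15 days: April 2, 2021 + 15 days = April 17, 2021.
Tolling adds 111 days: April 17, 2021 + 111 days = August 6, 2021.
August 6, 2021 is a listed holiday; August 7, 2021 is Saturday; August 8, 2021 is Sunday. The next qualifying day is August 9, 2021.

August 9, 2021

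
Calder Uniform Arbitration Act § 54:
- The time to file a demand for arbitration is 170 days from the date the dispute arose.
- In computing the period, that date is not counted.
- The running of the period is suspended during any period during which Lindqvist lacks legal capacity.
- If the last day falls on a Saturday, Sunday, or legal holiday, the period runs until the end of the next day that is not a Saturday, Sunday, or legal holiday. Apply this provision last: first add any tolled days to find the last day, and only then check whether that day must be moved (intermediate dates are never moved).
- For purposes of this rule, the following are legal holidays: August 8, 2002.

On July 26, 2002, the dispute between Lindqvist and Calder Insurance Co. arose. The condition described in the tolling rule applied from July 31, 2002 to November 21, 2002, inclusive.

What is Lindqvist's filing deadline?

May 6, 2003

170 days after July 26, 2002 is January 12, 2003.
From July 31, 2002 through November 21, 2002 inclusive is 114 days; tolling adds 114 days: January 12, 2003 + 114 days = May 6, 2003.
May 6, 2003 is a Tuesday and not a legal holiday, so no extension applies.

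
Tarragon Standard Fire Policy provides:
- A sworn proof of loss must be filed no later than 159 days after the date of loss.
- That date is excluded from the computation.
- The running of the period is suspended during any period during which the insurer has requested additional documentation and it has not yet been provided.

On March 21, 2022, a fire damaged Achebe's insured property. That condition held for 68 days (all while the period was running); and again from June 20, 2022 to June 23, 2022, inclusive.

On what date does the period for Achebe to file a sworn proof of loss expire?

November 7, 2022

159 days after March 21, 2022 is August 27, 2022.
Tolling adds 68 days: August 27, 2022 + 68 days = November 3, 2022.
From June 20, 2022 through June 23, 2022 inclusive is 4 days; tolling adds 4 days: November 3, 2022 + 4 days = November 7, 2022.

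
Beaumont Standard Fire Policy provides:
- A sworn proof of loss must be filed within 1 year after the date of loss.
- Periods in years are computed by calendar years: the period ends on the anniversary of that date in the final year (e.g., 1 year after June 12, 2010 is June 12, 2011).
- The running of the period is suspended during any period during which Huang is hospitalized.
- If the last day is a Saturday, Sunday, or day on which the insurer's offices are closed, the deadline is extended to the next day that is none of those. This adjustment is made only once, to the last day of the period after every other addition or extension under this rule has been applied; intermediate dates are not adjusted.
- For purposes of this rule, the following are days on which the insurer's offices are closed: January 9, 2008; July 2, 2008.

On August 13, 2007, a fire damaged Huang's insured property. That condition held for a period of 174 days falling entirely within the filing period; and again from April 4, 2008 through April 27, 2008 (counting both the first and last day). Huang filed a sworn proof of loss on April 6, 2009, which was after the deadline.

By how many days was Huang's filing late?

1 year after August 13, 2007 is August 13, 2008.
Tolling adds 174 days: August 13, 2008 + 174 days = February 3, 2009.
From April 4, 2008 through April 27, 2008 inclusive is 24 days; tolling adds 24 days: February 3, 2009 + 24 days = February 27, 2009.
February 27, 2009 is a Friday and not a day on which the insurer's offices are closed, so no extension applies.
The deadline is February 27, 2009; from February 27, 2009 to April 6, 2009 is 38 days.

38 days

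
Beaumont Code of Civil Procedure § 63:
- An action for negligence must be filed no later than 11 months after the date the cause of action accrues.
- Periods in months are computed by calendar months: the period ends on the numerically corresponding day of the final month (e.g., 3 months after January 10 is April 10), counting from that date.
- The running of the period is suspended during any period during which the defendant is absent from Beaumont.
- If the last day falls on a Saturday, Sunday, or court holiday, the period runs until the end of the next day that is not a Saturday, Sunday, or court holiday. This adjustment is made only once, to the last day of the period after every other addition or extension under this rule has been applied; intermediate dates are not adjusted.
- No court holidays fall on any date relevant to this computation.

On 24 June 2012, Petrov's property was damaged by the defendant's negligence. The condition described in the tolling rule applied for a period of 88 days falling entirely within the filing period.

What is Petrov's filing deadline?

11 months after 24 June 2012 is May 24, 2013.
Tolling adds 88 days: May 24, 2013 + 88 days = August 20, 2013.
August 20, 2013 is a Tuesday and not a court holiday, so no extension applies.

August 20, 2013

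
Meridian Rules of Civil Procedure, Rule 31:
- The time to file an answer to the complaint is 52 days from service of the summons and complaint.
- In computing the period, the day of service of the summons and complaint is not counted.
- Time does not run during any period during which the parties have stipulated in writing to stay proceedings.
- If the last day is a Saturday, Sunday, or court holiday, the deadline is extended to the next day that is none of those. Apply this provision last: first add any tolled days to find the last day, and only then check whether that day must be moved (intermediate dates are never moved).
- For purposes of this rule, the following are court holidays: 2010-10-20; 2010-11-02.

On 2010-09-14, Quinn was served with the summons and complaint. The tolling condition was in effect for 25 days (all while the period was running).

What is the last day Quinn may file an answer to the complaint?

52 days after 2010-09-14 is November 5, 2010.
Tolling adds 25 days: November 5, 2010 + 25 days = November 30, 2010.
November 30, 2010 is a Tuesday and not a court holiday, so no extension applies.

November 30, 2010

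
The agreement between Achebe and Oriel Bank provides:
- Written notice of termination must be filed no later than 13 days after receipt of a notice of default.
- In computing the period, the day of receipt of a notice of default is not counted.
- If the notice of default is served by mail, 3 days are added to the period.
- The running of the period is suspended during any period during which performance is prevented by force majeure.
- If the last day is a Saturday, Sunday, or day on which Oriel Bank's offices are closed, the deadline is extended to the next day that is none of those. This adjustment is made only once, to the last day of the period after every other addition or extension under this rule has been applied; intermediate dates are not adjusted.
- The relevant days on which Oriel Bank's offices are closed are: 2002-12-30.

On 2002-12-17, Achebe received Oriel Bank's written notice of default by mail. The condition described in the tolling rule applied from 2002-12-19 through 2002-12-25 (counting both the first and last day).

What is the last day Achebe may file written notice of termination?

13 days after 2002-12-17 is December 30, 2002.
Service was by mail, adding 3 days: December 30, 2002 + 3 days = January 2, 2003.
From December 19, 2002 through December 25, 2002 inclusive is 7 days; tolling adds 7 days: January 2, 2003 + 7 days = January 9, 2003.
January 9, 2003 is a Thursday and not a day on which Oriel Bank's offices are closed, so no extension applies.

January 9, 2003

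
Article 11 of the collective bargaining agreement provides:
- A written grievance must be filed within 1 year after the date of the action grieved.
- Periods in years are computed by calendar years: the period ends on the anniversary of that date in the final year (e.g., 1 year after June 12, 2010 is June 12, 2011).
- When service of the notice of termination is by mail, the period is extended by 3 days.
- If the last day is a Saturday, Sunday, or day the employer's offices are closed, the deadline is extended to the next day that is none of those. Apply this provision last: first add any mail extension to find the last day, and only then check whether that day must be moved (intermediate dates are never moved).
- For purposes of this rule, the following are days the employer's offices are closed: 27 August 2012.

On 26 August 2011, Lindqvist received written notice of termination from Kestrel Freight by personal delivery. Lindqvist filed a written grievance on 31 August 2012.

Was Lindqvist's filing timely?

No

1 year after 26 August 2011 is August 26, 2012.
Service was not by mail, so no mail extension applies.
August 26, 2012 is Sunday; August 27, 2012 is a listed holiday. The next qualifying day is August 28, 2012.
The deadline is August 28, 2012; the filing on August 31, 2012 is after that date.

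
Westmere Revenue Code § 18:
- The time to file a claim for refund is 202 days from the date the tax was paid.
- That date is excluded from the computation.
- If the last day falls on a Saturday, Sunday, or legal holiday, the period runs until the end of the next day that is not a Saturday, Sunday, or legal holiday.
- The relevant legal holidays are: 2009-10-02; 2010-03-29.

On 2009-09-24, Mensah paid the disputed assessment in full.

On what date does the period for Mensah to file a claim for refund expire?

202 days after 2009-09-24 is April 14, 2010.
April 14, 2010 is a Wednesday and not a legal holiday, so no extension applies.

April 14, 2010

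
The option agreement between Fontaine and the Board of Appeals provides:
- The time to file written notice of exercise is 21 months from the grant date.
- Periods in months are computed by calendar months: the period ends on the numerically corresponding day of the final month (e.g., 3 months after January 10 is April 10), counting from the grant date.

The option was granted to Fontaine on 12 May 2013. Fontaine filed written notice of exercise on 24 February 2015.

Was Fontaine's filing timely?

21 months after 12 May 2013 is February 12, 2015.
The deadline is February 12, 2015; the filing on February 24, 2015 is after that date.

No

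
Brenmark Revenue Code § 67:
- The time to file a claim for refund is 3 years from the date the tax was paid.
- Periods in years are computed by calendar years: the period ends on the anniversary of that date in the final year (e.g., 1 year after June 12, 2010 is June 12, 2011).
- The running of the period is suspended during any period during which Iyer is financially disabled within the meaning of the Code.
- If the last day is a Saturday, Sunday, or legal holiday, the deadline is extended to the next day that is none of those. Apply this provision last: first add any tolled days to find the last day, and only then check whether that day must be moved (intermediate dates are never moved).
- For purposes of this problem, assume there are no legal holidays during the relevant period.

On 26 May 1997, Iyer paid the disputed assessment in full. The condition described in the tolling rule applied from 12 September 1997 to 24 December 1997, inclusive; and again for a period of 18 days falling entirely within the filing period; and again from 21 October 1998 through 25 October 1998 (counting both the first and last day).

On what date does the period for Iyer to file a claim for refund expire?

3 years after 26 May 1997 is May 26, 2000.
From September 12, 1997 through December 24, 1997 inclusive is 104 days; tolling adds 104 days: May 26, 2000 + 104 days = September 7, 2000.
Tolling adds 18 days: September 7, 2000 + 18 days = September 25, 2000.
From October 21, 1998 through October 25, 1998 inclusive is 5 days; tolling adds 5 days: September 25, 2000 + 5 days = September 30, 2000.
September 30, 2000 is Saturday; October 1, 2000 is Sunday. The next qualifying day is October 2, 2000.

October 2, 2000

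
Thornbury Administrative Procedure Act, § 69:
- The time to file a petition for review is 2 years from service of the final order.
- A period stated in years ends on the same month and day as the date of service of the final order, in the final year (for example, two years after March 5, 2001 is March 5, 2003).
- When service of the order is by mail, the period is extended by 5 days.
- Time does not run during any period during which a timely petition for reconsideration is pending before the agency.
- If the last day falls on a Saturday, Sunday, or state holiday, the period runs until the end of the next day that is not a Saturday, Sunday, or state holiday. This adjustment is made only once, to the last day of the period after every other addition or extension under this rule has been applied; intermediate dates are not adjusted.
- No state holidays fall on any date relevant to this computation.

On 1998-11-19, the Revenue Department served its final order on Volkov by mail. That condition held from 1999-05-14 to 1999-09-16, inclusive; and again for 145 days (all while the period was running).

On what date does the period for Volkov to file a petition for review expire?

2 years after 1998-11-19 is November 19, 2000.
Service was by mail, adding 5 days: November 19, 2000 + 5 days = November 24, 2000.
From May 14, 1999 through September 16, 1999 inclusive is 126 days; tolling adds 126 days: November 24, 2000 + 126 days = March 30, 2001.
Tolling adds 145 days: March 30, 2001 + 145 days = August 22, 2001.
August 22, 2001 is a Wednesday and not a state holiday, so no extension applies.

August 22, 2001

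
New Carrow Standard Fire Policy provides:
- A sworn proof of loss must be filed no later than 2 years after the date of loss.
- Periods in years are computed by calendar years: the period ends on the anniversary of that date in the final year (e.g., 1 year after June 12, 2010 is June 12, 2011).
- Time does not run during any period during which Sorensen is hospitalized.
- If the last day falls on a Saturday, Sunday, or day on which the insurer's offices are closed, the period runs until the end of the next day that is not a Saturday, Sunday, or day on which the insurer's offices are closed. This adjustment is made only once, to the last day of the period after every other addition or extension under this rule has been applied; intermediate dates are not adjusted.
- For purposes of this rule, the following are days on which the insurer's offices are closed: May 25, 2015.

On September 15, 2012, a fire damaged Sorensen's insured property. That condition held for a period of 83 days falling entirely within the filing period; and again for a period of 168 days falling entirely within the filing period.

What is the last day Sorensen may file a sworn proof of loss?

May 26, 2015

2 years after September 15, 2012 is September 15, 2014.
Tolling adds 83 days: September 15, 2014 + 83 days = December 7, 2014.
Tolling adds 168 days: December 7, 2014 + 168 days = May 24, 2015.
May 24, 2015 is Sunday; May 25, 2015 is a listed holiday. The next qualifying day is May 26, 2015.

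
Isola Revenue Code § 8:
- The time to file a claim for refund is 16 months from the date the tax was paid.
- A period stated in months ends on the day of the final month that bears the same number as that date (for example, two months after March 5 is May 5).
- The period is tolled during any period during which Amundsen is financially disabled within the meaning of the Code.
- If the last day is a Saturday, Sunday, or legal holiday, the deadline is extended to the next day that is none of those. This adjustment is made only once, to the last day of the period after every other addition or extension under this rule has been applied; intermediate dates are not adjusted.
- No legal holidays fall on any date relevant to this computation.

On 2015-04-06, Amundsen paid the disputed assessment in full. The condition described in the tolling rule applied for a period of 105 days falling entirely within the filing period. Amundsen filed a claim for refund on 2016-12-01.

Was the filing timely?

16 months after 2015-04-06 is August 6, 2016.
Tolling adds 105 days: August 6, 2016 + 105 days = November 19, 2016.
November 19, 2016 is Saturday; November 20, 2016 is Sunday. The next qualifying day is November 21, 2016.
The deadline is November 21, 2016; the filing on December 1, 2016 is after that date.

No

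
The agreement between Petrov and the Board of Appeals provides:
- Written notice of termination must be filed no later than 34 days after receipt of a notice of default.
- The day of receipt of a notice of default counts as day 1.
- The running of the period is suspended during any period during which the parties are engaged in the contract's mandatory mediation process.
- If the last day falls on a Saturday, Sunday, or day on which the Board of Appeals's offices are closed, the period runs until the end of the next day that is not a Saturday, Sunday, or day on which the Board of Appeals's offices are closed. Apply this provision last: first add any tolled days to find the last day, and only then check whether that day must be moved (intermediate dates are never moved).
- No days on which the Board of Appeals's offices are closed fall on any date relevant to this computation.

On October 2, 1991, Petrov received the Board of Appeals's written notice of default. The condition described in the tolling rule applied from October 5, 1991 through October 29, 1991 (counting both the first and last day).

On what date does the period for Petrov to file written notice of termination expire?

November 29, 1991

Counting October 2, 1991 as day 1, day 34 is November 4, 1991.
From October 5, 1991 through October 29, 1991 inclusive is 25 days; tolling adds 25 days: November 4, 1991 + 25 days = November 29, 1991.
November 29, 1991 is a Friday and not a day on which the Board of Appeals's offices are closed, so no extension applies.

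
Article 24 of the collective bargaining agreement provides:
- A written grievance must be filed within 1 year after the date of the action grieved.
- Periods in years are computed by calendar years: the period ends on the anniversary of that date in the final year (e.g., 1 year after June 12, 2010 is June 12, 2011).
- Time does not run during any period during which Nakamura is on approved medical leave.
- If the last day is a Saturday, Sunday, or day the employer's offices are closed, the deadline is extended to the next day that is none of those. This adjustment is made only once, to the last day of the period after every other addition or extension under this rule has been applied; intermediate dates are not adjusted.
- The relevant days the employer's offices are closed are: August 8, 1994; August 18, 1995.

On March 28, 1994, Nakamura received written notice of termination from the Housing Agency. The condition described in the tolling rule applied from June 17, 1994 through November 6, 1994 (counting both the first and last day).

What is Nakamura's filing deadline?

August 21, 1995

1 year after March 28, 1994 is March 28, 1995.
From June 17, 1994 through November 6, 1994 inclusive is 143 days; tolling adds 143 days: March 28, 1995 + 143 days = August 18, 1995.
August 18, 1995 is a listed holiday; August 19, 1995 is Saturday; August 20, 1995 is Sunday. The next qualifying day is August 21, 1995.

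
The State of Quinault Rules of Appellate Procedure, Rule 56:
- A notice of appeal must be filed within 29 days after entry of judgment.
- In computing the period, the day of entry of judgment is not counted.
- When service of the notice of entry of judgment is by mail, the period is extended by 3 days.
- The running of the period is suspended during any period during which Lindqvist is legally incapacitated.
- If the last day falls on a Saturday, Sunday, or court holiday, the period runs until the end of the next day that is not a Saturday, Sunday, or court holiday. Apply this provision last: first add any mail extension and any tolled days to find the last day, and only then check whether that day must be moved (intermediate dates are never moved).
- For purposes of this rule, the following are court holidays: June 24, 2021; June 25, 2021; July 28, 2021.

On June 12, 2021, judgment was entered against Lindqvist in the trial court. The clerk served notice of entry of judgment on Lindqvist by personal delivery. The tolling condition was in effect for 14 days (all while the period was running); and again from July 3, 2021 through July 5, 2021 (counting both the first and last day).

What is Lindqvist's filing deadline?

July 29, 2021

29 days after June 12, 2021 is July 11, 2021.
Service was not by mail, so no mail extension applies.
Tolling adds 14 days: July 11, 2021 + 14 days = July 25, 2021.
From July 3, 2021 through July 5, 2021 inclusive is 3 days; tolling adds 3 days: July 25, 2021 + 3 days = July 28, 2021.
July 28, 2021 is a listed holiday. The next qualifying day is July 29, 2021.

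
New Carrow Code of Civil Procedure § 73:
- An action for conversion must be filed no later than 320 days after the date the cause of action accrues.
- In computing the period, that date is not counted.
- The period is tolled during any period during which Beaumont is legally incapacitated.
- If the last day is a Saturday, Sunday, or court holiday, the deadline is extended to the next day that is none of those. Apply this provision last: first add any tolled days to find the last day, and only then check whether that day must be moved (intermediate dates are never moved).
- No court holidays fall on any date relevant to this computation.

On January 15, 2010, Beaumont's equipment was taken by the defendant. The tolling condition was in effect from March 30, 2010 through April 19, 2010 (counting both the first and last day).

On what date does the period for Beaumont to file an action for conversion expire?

December 22, 2010

320 days after January 15, 2010 is December 1, 2010.
From March 30, 2010 through April 19, 2010 inclusive is 21 days; tolling adds 21 days: December 1, 2010 + 21 days = December 22, 2010.
December 22, 2010 is a Wednesday and not a court holiday, so no extension applies.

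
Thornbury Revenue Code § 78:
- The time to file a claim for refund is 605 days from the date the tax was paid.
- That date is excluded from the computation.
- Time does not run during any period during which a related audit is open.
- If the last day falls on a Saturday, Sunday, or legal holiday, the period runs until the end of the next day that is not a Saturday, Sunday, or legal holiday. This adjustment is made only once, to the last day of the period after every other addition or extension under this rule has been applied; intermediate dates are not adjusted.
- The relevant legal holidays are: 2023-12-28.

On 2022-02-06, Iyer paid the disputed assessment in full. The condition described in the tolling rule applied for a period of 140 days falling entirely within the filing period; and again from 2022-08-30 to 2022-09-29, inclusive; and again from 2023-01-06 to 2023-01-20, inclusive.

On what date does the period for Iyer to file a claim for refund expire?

April 8, 2024

605 days after 2022-02-06 is October 4, 2023.
Tolling adds 140 days: October 4, 2023 + 140 days = February 21, 2024.
From August 30, 2022 through September 29, 2022 inclusive is 31 days; tolling adds 31 days: February 21, 2024 + 31 days = March 23, 2024.
From January 6, 2023 through January 20, 2023 inclusive is 15 days; tolling adds 15 days: March 23, 2024 + 15 days = April 7, 2024.
April 7, 2024 is Sunday. The next qualifying day is April 8, 2024.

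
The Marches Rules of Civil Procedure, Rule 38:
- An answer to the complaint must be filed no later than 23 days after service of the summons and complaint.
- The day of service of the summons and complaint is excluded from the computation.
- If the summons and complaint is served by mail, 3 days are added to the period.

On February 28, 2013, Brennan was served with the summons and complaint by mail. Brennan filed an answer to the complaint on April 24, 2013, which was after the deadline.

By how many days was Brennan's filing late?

29 days

23 days after February 28, 2013 is March 23, 2013.
Service was by mail, adding 3 days: March 23, 2013 + 3 days = March 26, 2013.
The deadline is March 26, 2013; from March 26, 2013 to April 24, 2013 is 29 days.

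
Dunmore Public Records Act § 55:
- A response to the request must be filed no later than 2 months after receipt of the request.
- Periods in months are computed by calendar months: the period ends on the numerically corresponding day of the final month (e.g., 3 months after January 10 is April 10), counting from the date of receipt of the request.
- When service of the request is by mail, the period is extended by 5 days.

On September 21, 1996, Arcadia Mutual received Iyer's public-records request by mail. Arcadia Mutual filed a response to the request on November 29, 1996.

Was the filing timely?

2 months after September 21, 1996 is November 21, 1996.
Service was by mail, adding 5 days: November 21, 1996 + 5 days = November 26, 1996.
The deadline is November 26, 1996; the filing on November 29, 1996 is after that date.

No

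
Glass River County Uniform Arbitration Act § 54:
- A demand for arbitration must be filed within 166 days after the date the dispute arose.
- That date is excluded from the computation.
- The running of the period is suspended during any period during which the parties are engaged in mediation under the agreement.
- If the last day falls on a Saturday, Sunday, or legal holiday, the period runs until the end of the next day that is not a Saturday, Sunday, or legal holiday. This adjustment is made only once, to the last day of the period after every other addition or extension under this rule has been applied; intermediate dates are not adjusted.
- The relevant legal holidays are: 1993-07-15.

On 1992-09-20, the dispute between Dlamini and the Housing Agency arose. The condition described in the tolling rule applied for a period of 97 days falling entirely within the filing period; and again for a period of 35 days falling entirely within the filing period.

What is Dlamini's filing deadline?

July 16, 1993

166 days after 1992-09-20 is March 5, 1993.
Tolling adds 97 days: March 5, 1993 + 97 days = June 10, 1993.
Tolling adds 35 days: June 10, 1993 + 35 days = July 15, 1993.
July 15, 1993 is a listed holiday. The next qualifying day is July 16, 1993.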